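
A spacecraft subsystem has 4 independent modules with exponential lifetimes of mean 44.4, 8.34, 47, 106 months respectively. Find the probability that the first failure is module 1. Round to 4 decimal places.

Rates: λ_i = 1/mean_i → 0.0225225, 0.119904, 0.0212766, 0.00943396; Σλ = 0.173137.
P(module 1 first) = λ_1/Σλ = 0.0225225/0.173137 ≈ 0.1301.

0.1301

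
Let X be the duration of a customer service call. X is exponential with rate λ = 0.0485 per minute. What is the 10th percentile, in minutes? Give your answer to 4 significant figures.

Set 1 − e^(−λt) = 0.1, so t = −ln(0.9)/λ = 0.10536/0.0485 ≈ 2.17238 minutes.

2.172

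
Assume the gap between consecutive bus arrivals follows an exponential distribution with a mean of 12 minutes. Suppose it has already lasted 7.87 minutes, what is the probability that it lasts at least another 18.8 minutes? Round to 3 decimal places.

The rate is λ = 1/12 = 0.0833333 per minute.
P(X > s+t | X > s) = e^(−λ(s+t))/e^(−λs) = e^(−λt), independent of s = 7.87.
P(X > 18.8) = e^(−1.5667) ≈ 0.209.

0.209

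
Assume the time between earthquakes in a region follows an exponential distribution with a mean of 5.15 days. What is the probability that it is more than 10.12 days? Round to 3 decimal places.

The rate is λ = 1/5.15 = 0.194175 per day.
P(X > 10.12) = e^(−λ·10.12) = e^(−1.965) ≈ 0.140.

0.140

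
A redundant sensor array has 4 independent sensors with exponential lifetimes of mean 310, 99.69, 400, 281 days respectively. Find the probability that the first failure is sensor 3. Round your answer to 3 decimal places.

0.129

Rates: λ_i = 1/mean_i → 0.00322581, 0.0100311, 0.0025, 0.00355872; Σλ = 0.0193156.
P(sensor 3 first) = λ_3/Σλ = 0.0025/0.0193156 ≈ 0.129.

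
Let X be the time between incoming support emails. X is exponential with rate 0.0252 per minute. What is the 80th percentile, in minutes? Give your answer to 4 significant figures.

63.87

Set 1 − e^(−λt) = 0.8, so t = −ln(0.2)/λ = 1.6094/0.0252 ≈ 63.8666 minutes.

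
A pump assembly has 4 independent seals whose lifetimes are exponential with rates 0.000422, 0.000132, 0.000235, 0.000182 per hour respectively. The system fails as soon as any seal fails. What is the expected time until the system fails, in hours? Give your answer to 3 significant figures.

The time to first failure is exponential with rate Σλ = 0.000422 + 0.000132 + 0.000235 + 0.000182 = 0.000971.
E[min] = 1/Σλ = 1/0.000971 = 1029.87 hours.

1030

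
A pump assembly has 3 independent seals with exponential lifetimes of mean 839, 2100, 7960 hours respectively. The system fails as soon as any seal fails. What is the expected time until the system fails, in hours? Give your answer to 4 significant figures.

The first failure time is exponential with rate Σλ_i = 1/839 + 1/2100 + 1/7960 = 0.00179371 per hour.
E[min] = 1/Σλ = 1/0.00179371 = 557.503 hours.

557.5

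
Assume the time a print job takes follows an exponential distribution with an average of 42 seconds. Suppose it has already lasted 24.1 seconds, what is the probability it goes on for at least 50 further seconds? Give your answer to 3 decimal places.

The rate is λ = 1/42 = 0.0238095 per second.
The exponential is memoryless, so the remaining time is again Exp(λ): the condition X > 24.1 is irrelevant.
P(X > 50) = e^(−1.1905) ≈ 0.304.

0.304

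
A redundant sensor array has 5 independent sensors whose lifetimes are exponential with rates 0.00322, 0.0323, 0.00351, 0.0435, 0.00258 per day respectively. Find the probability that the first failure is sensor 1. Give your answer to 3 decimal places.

The time to first failure is exponential with rate Σλ = 0.00322 + 0.0323 + 0.00351 + 0.0435 + 0.00258 = 0.08511.
P(sensor 1 first) = λ_1/Σλ = 0.00322/0.08511 ≈ 0.038.

0.038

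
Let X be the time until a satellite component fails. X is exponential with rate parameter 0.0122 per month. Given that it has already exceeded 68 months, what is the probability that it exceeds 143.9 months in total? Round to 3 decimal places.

P(X > s+t | X > s) = e^(−λ(s+t))/e^(−λs) = e^(−λt), independent of s = 68.
P(X > 75.9) = e^(−0.92598) ≈ 0.396.

0.396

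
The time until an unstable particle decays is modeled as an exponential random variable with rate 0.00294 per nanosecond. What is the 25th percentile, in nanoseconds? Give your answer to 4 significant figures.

Set 1 − e^(−λt) = 0.25, so t = −ln(0.75)/λ = 0.28768/0.00294 ≈ 97.851 nanoseconds.

97.85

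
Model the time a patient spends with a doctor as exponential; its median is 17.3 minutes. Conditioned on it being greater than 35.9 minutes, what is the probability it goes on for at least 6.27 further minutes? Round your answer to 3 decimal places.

For an exponential, median = ln(2)/λ, so λ = ln 2 / 17.3 = 0.0400663 per minute.
By the memoryless property, P(X > 35.9+6.27 | X > 35.9) = P(X > 6.27).
P(X > 6.27) = e^(−0.25122) ≈ 0.778.

0.778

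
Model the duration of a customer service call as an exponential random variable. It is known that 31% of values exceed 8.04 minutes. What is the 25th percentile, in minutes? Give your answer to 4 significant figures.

e^(−λ·8.04) = 0.31 ⇒ λ = −ln(0.31)/8.04 = 0.14567.
25th percentile: 1 − e^(−λt) = 0.25, t = −ln(0.75)/λ = 1.9749 minutes.

1.975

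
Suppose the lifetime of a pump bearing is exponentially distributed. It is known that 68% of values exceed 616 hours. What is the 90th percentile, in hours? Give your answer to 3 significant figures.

e^(−λ·616) = 0.68 ⇒ λ = −ln(0.68)/616 = 0.000626075.
90th percentile: 1 − e^(−λt) = 0.9, t = −ln(0.1)/λ = 3677.81 hours.

3680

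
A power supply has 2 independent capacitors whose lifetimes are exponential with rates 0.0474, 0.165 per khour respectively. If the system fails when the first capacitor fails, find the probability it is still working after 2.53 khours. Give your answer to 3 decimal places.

0.584

The time to first failure is exponential with rate Σλ = 0.0474 + 0.165 = 0.2124.
P(min > 2.53) = e^(−0.2124·2.53) = e^(−0.53737) ≈ 0.584.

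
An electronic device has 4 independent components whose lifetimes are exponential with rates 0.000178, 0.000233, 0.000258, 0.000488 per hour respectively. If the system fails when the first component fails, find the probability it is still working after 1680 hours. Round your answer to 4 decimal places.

0.1432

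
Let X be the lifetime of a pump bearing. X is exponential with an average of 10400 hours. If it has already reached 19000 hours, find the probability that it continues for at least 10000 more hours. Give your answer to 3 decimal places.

0.382

The rate is λ = 1/10400 = 0.0000961538 per hour.
P(X > s+t | X > s) = e^(−λ(s+t))/e^(−λs) = e^(−λt), independent of s = 19000.
P(X > 10000) = e^(−0.96154) ≈ 0.382.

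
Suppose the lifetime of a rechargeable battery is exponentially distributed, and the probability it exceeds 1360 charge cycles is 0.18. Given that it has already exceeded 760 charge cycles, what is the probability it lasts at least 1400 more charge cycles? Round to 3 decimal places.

0.171

From e^(−λ·1360) = 0.18, λ = −ln(0.18)/1360 = 0.00126088.
Memoryless: P(X > 760+1400 | X > 760) = P(X > 1400) = e^(−0.00126088·1400) ≈ 0.171.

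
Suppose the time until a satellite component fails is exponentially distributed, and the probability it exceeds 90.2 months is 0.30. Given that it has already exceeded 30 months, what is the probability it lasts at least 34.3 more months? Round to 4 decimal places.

0.6327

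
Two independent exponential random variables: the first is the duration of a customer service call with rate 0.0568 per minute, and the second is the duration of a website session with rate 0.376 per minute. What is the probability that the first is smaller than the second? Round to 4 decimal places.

0.1312

λ_1 = 0.0568, λ_2 = 0.376.
For independent exponentials, P(the first < the second) = λ_1/(λ_1+λ_2) = 0.0568/0.4328 ≈ 0.1312.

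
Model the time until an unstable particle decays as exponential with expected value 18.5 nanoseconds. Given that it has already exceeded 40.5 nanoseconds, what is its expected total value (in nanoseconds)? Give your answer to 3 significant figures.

59.0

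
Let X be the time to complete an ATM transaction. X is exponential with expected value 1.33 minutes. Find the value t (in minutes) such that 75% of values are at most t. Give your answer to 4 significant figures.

1.844

The rate is λ = 1/1.33 = 0.75188 per minute.
Set 1 − e^(−λt) = 0.75, so t = −ln(0.25)/λ = 1.3863/0.75188 ≈ 1.84377 minutes.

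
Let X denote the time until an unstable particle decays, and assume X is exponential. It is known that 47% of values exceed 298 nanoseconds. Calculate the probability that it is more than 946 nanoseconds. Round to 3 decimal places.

e^(−λ·298) = 0.47 ⇒ λ = −ln(0.47)/298 = 0.00253363.
P(X > 946) = e^(−0.00253363·946) = e^(−2.3968) ≈ 0.091.

0.091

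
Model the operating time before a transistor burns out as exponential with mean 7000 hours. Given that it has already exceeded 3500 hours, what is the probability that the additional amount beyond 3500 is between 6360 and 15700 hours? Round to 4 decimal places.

The rate is λ = 1/7000 = 0.000142857 per hour.
Memoryless: the residual past 3500 is again Exp(λ).
P(6360 < residual < 15700) = e^(−λ·6360) − e^(−λ·15700) = 0.40310 − 0.10615 ≈ 0.2969.

0.2969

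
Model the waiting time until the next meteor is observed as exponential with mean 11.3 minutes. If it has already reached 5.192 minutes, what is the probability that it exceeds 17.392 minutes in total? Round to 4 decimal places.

0.3397

The rate is λ = 1/11.3 = 0.0884956 per minute.
P(X > s+t | X > s) = e^(−λ(s+t))/e^(−λs) = e^(−λt), independent of s = 5.192.
P(X > 12.2) = e^(−1.0796) ≈ 0.3397.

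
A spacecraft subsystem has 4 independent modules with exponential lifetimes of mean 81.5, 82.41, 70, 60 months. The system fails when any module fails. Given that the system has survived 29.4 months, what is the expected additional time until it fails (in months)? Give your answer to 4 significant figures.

First-failure rate Σλ = 1/81.5 + 1/82.41 + 1/70 + 1/60 = 0.0553568.
By memorylessness the expected residual is 1/Σλ = 18.0646 months, regardless of the 29.4 already elapsed.

18.06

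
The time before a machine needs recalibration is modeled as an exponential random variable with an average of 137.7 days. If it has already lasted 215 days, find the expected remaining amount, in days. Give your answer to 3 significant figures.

138

The rate is λ = 1/137.7 = 0.00726216 per day.
By memorylessness, the remaining amount past any threshold is again Exp(λ) with mean 1/λ = 137.7 days.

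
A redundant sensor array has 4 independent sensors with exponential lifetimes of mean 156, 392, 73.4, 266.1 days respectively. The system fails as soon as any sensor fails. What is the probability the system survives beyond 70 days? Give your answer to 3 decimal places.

The first failure time is exponential with rate Σλ_i = 1/156 + 1/392 + 1/73.4 + 1/266.1 = 0.0263432 per day.
P(min > 70) = e^(−0.0263432·70) = e^(−1.844) ≈ 0.158.

0.158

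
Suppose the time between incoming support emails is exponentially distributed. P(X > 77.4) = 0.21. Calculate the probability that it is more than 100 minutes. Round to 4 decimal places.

e^(−λ·77.4) = 0.21 ⇒ λ = −ln(0.21)/77.4 = 0.0201634.
P(X > 100) = e^(−0.0201634·100) = e^(−2.0163) ≈ 0.1331.

0.1331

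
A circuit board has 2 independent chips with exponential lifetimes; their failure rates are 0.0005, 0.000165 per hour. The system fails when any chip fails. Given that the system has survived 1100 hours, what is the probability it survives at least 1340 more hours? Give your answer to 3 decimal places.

Time to first failure ~ Exp(Σλ) with Σλ = 0.000665.
By memorylessness, P(T > 1100+1340 | T > 1100) = P(T > 1340) = e^(−0.000665·1340) ≈ 0.410.

0.410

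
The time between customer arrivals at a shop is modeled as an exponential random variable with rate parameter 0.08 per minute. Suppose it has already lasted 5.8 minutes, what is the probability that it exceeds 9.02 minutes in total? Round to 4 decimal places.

The exponential is memoryless, so the remaining time is again Exp(λ): the condition X > 5.8 is irrelevant.
P(X > 3.22) = e^(−0.2576) ≈ 0.7729.

0.7729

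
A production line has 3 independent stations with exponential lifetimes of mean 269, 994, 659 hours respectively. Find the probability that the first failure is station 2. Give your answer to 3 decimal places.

0.161

Rates: λ_i = 1/mean_i → 0.00371747, 0.00100604, 0.00151745; Σλ = 0.00624096.
P(station 2 first) = λ_2/Σλ = 0.00100604/0.00624096 ≈ 0.161.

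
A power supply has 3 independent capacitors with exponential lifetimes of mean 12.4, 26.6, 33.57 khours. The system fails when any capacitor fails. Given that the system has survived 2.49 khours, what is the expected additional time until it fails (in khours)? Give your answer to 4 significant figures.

First-failure rate Σλ = 1/12.4 + 1/26.6 + 1/33.57 = 0.148028.
By memorylessness the expected residual is 1/Σλ = 6.75549 khours, regardless of the 2.49 already elapsed.

6.755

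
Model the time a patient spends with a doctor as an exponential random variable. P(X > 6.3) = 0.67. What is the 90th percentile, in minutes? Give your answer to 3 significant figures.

e^(−λ·6.3) = 0.67 ⇒ λ = −ln(0.67)/6.3 = 0.0635679.
90th percentile: 1 − e^(−λt) = 0.9, t = −ln(0.1)/λ = 36.2225 minutes.

36.2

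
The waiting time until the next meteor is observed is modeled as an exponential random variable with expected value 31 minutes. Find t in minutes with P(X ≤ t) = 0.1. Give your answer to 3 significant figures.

The rate is λ = 1/31 = 0.0322581 per minute.
Set 1 − e^(−λt) = 0.1, so t = −ln(0.9)/λ = 0.10536/0.0322581 ≈ 3.26618 minutes.

3.27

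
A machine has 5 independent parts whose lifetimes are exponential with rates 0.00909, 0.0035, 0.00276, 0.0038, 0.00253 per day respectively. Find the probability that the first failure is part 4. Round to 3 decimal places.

The time to first failure is exponential with rate Σλ = 0.00909 + 0.0035 + 0.00276 + 0.0038 + 0.00253 = 0.02168.
P(part 4 first) = λ_4/Σλ = 0.0038/0.02168 ≈ 0.175.

0.175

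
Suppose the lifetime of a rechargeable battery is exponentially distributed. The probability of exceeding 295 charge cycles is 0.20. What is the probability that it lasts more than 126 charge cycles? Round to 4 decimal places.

e^(−λ·295) = 0.20 ⇒ λ = −ln(0.20)/295 = 0.00545572.
P(X > 126) = e^(−0.00545572·126) = e^(−0.68742) ≈ 0.5029.

0.5029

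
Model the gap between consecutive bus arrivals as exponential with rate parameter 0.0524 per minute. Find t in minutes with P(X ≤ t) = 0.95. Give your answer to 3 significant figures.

Set 1 − e^(−λt) = 0.95, so t = −ln(0.05)/λ = 2.9957/0.0524 ≈ 57.1705 minutes.

57.2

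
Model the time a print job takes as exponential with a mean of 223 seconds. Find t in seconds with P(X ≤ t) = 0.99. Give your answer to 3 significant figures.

1030

The rate is λ = 1/223 = 0.0044843 per second.
Set 1 − e^(−λt) = 0.99, so t = −ln(0.01)/λ = 4.6052/0.0044843 ≈ 1026.95 seconds.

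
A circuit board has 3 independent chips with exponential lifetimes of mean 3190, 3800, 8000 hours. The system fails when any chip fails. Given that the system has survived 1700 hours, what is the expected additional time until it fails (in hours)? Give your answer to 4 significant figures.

First-failure rate Σλ = 1/3190 + 1/3800 + 1/8000 = 0.000701638.
By memorylessness the expected residual is 1/Σλ = 1425.24 hours, regardless of the 1700 already elapsed.

1425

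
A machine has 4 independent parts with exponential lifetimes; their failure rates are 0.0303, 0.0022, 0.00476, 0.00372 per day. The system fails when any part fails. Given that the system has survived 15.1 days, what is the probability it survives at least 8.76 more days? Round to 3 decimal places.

Time to first failure ~ Exp(Σλ) with Σλ = 0.04098.
By memorylessness, P(T > 15.1+8.76 | T > 15.1) = P(T > 8.76) = e^(−0.04098·8.76) ≈ 0.698.

0.698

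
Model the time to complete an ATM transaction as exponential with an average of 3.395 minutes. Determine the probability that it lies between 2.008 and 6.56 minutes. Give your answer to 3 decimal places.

0.409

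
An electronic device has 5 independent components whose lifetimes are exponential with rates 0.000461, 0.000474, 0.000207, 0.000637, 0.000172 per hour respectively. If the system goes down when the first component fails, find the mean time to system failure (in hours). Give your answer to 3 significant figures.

513

The time to first failure is exponential with rate Σλ = 0.000461 + 0.000474 + 0.000207 + 0.000637 + 0.000172 = 0.001951.
E[min] = 1/Σλ = 1/0.001951 = 512.558 hours.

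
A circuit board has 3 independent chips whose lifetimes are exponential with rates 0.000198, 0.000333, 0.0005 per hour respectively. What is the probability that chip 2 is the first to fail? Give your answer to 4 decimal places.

0.3230

The time to first failure is exponential with rate Σλ = 0.000198 + 0.000333 + 0.0005 = 0.001031.
P(chip 2 first) = λ_2/Σλ = 0.000333/0.001031 ≈ 0.3230.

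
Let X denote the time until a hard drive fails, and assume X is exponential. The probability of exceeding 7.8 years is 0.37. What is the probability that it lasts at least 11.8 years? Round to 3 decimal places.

e^(−λ·7.8) = 0.37 ⇒ λ = −ln(0.37)/7.8 = 0.127468.
P(X > 11.8) = e^(−0.127468·11.8) = e^(−1.5041) ≈ 0.222.

0.222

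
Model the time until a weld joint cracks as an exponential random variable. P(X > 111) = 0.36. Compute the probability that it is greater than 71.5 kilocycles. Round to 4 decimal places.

e^(−λ·111) = 0.36 ⇒ λ = −ln(0.36)/111 = 0.00920407.
P(X > 71.5) = e^(−0.00920407·71.5) = e^(−0.65809) ≈ 0.5178.

0.5178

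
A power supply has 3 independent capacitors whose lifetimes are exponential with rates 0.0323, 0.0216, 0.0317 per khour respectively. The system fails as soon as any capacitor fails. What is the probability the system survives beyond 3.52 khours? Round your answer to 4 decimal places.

0.7398

The time to first failure is exponential with rate Σλ = 0.0323 + 0.0216 + 0.0317 = 0.0856.
P(min > 3.52) = e^(−0.0856·3.52) = e^(−0.30131) ≈ 0.7398.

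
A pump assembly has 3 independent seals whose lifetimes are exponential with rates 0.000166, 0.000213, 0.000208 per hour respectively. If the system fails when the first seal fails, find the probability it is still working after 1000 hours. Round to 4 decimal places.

The time to first failure is exponential with rate Σλ = 0.000166 + 0.000213 + 0.000208 = 0.000587.
P(min > 1000) = e^(−0.000587·1000) = e^(−0.587) ≈ 0.5560.

0.5560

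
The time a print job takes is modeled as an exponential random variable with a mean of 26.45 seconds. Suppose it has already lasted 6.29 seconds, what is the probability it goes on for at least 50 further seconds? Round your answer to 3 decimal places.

0.151

The rate is λ = 1/26.45 = 0.0378072 per second.
P(X > s+t | X > s) = e^(−λ(s+t))/e^(−λs) = e^(−λt), independent of s = 6.29.
P(X > 50) = e^(−1.8904) ≈ 0.151.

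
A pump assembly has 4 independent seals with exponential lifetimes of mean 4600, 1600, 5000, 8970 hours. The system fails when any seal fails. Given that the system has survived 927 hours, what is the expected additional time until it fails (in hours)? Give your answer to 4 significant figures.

866.6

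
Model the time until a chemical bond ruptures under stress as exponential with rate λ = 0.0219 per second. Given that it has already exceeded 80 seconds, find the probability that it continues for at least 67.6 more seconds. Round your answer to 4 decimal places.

By the memoryless property, P(X > 80+67.6 | X > 80) = P(X > 67.6).
P(X > 67.6) = e^(−1.4804) ≈ 0.2275.

0.2275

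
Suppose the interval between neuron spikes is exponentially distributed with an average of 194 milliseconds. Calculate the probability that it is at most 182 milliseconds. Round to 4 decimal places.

The rate is λ = 1/194 = 0.00515464 per millisecond.
P(X ≤ 182) = 1 − e^(−λ·182) = 1 − e^(−0.93814) ≈ 0.6086.

0.6086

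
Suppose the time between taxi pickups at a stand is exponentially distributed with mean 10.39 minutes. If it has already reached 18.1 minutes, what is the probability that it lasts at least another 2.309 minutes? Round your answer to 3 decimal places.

The rate is λ = 1/10.39 = 0.0962464 per minute.
P(X > s+t | X > s) = e^(−λ(s+t))/e^(−λs) = e^(−λt), independent of s = 18.1.
P(X > 2.309) = e^(−0.22223) ≈ 0.801.

0.801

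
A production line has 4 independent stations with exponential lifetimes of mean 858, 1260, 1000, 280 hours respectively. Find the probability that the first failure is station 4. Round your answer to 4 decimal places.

0.5469

Rates: λ_i = 1/mean_i → 0.0011655, 0.000793651, 0.001, 0.00357143; Σλ = 0.00653058.
P(station 4 first) = λ_4/Σλ = 0.00357143/0.00653058 ≈ 0.5469.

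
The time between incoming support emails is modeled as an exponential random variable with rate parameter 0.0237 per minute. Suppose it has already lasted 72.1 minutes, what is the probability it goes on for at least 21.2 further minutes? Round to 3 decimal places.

0.605

By the memoryless property, P(X > 72.1+21.2 | X > 72.1) = P(X > 21.2).
P(X > 21.2) = e^(−0.50244) ≈ 0.605.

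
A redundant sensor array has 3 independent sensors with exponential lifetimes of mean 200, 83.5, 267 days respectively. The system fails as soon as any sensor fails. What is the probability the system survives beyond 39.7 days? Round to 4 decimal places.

The first failure time is exponential with rate Σλ_i = 1/200 + 1/83.5 + 1/267 = 0.0207214 per day.
P(min > 39.7) = e^(−0.0207214·39.7) = e^(−0.82264) ≈ 0.4393.

0.4393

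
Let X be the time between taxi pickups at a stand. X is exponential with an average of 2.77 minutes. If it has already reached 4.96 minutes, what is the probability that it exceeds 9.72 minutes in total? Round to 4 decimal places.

0.1794

The rate is λ = 1/2.77 = 0.361011 per minute.
By the memoryless property, P(X > 4.96+4.76 | X > 4.96) = P(X > 4.76).
P(X > 4.76) = e^(−1.7184) ≈ 0.1794.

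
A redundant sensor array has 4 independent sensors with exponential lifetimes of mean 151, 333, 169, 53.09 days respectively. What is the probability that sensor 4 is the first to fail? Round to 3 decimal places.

Rates: λ_i = 1/mean_i → 0.00662252, 0.003003, 0.00591716, 0.0188359; Σλ = 0.0343786.
P(sensor 4 first) = λ_4/Σλ = 0.0188359/0.0343786 ≈ 0.548.

0.548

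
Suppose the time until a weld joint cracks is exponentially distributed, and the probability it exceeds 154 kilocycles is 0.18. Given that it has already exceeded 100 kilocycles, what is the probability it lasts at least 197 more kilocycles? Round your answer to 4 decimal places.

0.1115

From e^(−λ·154) = 0.18, λ = −ln(0.18)/154 = 0.0111351.
Memoryless: P(X > 100+197 | X > 100) = P(X > 197) = e^(−0.0111351·197) ≈ 0.1115.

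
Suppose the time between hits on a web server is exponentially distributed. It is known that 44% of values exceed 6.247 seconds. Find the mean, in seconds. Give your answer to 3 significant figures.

e^(−λ·6.247) = 0.44 ⇒ λ = −ln(0.44)/6.247 = 0.13142.
Mean = 1/λ = 7.60919 seconds.

7.61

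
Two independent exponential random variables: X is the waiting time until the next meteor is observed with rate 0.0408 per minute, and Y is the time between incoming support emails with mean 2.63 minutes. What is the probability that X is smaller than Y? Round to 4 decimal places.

λ_1 = 0.0408, λ_2 = 1/2.63 = 0.380228.
For independent exponentials, P(X < Y) = λ_1/(λ_1+λ_2) = 0.0408/0.421028 ≈ 0.0969.

0.0969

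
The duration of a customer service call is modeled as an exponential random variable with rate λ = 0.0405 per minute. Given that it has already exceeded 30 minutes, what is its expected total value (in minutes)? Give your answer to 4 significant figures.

By memorylessness, E[X | X > 30] = 30 + 1/λ = 30 + 24.6914 = 54.6914 minutes.

54.69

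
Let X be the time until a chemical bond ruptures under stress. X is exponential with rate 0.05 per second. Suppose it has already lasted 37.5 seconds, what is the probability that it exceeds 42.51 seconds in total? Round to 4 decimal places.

The exponential is memoryless, so the remaining time is again Exp(λ): the condition X > 37.5 is irrelevant.
P(X > 5.01) = e^(−0.2505) ≈ 0.7784.

0.7784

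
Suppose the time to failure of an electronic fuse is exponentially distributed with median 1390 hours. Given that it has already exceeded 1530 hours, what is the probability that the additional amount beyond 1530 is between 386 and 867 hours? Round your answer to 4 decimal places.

0.1759

For an exponential, median = ln(2)/λ, so λ = ln 2 / 1390 = 0.000498667 per hour.
Memoryless: the residual past 1530 is again Exp(λ).
P(386 < residual < 867) = e^(−λ·386) − e^(−λ·867) = 0.82491 − 0.64899 ≈ 0.1759.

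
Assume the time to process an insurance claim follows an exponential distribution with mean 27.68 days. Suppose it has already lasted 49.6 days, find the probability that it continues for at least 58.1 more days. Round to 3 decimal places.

The rate is λ = 1/27.68 = 0.0361272 per day.
By the memoryless property, P(X > 49.6+58.1 | X > 49.6) = P(X > 58.1).
P(X > 58.1) = e^(−2.099) ≈ 0.123.

0.123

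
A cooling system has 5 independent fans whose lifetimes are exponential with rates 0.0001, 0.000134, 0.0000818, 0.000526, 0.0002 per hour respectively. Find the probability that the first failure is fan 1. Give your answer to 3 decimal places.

0.096

The time to first failure is exponential with rate Σλ = 0.0001 + 0.000134 + 0.0000818 + 0.000526 + 0.0002 = 0.0010418.
P(fan 1 first) = λ_1/Σλ = 0.0001/0.0010418 ≈ 0.096.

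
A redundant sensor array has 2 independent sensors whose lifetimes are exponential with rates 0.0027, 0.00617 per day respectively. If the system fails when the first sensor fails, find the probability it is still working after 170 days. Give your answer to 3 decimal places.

The time to first failure is exponential with rate Σλ = 0.0027 + 0.00617 = 0.00887.
P(min > 170) = e^(−0.00887·170) = e^(−1.5079) ≈ 0.221.

0.221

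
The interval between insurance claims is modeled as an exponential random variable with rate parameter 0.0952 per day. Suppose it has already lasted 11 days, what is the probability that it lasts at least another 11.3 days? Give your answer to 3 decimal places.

The exponential is memoryless, so the remaining time is again Exp(λ): the condition X > 11 is irrelevant.
P(X > 11.3) = e^(−1.0758) ≈ 0.341.

0.341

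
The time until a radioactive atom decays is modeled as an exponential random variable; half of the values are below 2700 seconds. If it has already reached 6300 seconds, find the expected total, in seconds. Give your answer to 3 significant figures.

10200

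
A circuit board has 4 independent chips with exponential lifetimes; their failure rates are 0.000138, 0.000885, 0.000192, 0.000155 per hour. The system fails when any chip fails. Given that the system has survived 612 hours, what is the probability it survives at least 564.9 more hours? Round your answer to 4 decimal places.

0.4612

Time to first failure ~ Exp(Σλ) with Σλ = 0.00137.
By memorylessness, P(T > 612+564.9 | T > 612) = P(T > 564.9) = e^(−0.00137·564.9) ≈ 0.4612.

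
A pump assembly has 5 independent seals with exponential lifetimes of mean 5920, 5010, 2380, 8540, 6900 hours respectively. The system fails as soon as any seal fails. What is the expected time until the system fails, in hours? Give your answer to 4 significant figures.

The first failure time is exponential with rate Σλ_i = 1/5920 + 1/5010 + 1/2380 + 1/8540 + 1/6900 = 0.00105071 per hour.
E[min] = 1/Σλ = 1/0.00105071 = 951.736 hours.

951.7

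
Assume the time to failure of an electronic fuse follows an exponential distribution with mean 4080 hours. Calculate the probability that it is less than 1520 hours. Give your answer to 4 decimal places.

0.3110

The rate is λ = 1/4080 = 0.000245098 per hour.
P(X ≤ 1520) = 1 − e^(−λ·1520) = 1 − e^(−0.37255) ≈ 0.3110.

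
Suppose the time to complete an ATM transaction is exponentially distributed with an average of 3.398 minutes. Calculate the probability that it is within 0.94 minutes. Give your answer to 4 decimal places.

The rate is λ = 1/3.398 = 0.294291 per minute.
P(X ≤ 0.94) = 1 − e^(−λ·0.94) = 1 − e^(−0.27663) ≈ 0.2417.

0.2417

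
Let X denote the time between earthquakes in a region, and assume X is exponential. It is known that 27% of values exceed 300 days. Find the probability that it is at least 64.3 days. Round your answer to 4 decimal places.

0.7553

e^(−λ·300) = 0.27 ⇒ λ = −ln(0.27)/300 = 0.00436444.
P(X > 64.3) = e^(−0.00436444·64.3) = e^(−0.28063) ≈ 0.7553.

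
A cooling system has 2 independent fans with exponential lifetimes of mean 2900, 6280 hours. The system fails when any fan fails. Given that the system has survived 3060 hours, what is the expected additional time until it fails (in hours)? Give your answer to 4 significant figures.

First-failure rate Σλ = 1/2900 + 1/6280 = 0.000504063.
By memorylessness the expected residual is 1/Σλ = 1983.88 hours, regardless of the 3060 already elapsed.

1984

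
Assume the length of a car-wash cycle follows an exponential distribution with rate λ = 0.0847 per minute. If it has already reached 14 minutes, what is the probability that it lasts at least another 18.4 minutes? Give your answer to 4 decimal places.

By the memoryless property, P(X > 14+18.4 | X > 14) = P(X > 18.4).
P(X > 18.4) = e^(−1.5585) ≈ 0.2105.

0.2105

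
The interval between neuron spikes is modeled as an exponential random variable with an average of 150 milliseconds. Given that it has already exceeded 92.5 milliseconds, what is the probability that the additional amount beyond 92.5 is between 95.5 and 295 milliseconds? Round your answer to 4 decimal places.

The rate is λ = 1/150 = 0.00666667 per millisecond.
Memoryless: the residual past 92.5 is again Exp(λ).
P(95.5 < residual < 295) = e^(−λ·95.5) − e^(−λ·295) = 0.52905 − 0.13992 ≈ 0.3891.

0.3891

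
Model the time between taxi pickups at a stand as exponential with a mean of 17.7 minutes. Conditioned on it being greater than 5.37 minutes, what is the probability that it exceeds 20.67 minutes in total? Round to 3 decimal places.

0.421

The rate is λ = 1/17.7 = 0.0564972 per minute.
P(X > s+t | X > s) = e^(−λ(s+t))/e^(−λs) = e^(−λt), independent of s = 5.37.
P(X > 15.3) = e^(−0.86441) ≈ 0.421.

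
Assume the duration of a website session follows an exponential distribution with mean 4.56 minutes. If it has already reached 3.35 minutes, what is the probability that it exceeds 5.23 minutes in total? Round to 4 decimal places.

The rate is λ = 1/4.56 = 0.219298 per minute.
P(X > s+t | X > s) = e^(−λ(s+t))/e^(−λs) = e^(−λt), independent of s = 3.35.
P(X > 1.88) = e^(−0.41228) ≈ 0.6621.

0.6621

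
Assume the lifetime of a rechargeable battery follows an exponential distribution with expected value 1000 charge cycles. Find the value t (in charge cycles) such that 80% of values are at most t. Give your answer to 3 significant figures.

The rate is λ = 1/1000 = 0.001 per charge cycle.
Set 1 − e^(−λt) = 0.8, so t = −ln(0.2)/λ = 1.6094/0.001 ≈ 1609.44 charge cycles.

1610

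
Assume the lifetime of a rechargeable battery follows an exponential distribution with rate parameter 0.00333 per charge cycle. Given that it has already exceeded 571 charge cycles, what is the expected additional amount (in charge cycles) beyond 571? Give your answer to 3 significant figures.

300

By memorylessness, the remaining amount past any threshold is again Exp(λ) with mean 1/λ = 300.3 charge cycles.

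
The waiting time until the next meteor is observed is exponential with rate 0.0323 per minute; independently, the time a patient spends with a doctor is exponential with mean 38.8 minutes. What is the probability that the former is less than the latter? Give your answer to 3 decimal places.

λ_1 = 0.0323, λ_2 = 1/38.8 = 0.0257732.
For independent exponentials, P(the former < the latter) = λ_1/(λ_1+λ_2) = 0.0323/0.0580732 ≈ 0.556.

0.556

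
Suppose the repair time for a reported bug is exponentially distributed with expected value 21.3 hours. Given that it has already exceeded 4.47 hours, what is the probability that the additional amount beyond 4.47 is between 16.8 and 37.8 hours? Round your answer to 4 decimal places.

0.2849

The rate is λ = 1/21.3 = 0.0469484 per hour.
Memoryless: the residual past 4.47 is again Exp(λ).
P(16.8 < residual < 37.8) = e^(−λ·16.8) − e^(−λ·37.8) = 0.45442 − 0.16954 ≈ 0.2849.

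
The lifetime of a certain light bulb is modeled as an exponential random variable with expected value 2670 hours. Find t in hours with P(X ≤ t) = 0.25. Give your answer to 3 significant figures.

768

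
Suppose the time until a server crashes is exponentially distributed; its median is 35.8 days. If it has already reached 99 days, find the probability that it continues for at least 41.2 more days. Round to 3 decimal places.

0.450

For an exponential, median = ln(2)/λ, so λ = ln 2 / 35.8 = 0.0193617 per day.
By the memoryless property, P(X > 99+41.2 | X > 99) = P(X > 41.2).
P(X > 41.2) = e^(−0.7977) ≈ 0.450.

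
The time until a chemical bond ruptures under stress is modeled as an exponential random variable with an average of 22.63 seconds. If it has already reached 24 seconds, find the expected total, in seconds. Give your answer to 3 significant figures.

46.6

The rate is λ = 1/22.63 = 0.0441891 per second.
By memorylessness, E[X | X > 24] = 24 + 1/λ = 24 + 22.63 = 46.63 seconds.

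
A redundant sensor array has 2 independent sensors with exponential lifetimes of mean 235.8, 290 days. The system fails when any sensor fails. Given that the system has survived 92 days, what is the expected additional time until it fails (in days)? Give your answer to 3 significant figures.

First-failure rate Σλ = 1/235.8 + 1/290 = 0.00768916.
By memorylessness the expected residual is 1/Σλ = 130.053 days, regardless of the 92 already elapsed.

130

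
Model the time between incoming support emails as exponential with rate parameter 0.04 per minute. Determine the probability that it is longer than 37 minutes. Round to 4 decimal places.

P(X > 37) = e^(−λ·37) = e^(−1.48) ≈ 0.2276.

0.2276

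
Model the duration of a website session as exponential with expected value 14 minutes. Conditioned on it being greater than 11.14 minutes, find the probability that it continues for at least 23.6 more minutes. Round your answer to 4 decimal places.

The rate is λ = 1/14 = 0.0714286 per minute.
P(X > s+t | X > s) = e^(−λ(s+t))/e^(−λs) = e^(−λt), independent of s = 11.14.
P(X > 23.6) = e^(−1.6857) ≈ 0.1853.

0.1853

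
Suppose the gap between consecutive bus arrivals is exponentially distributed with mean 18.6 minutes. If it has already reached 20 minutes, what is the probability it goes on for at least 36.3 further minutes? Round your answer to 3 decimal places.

The rate is λ = 1/18.6 = 0.0537634 per minute.
The exponential is memoryless, so the remaining time is again Exp(λ): the condition X > 20 is irrelevant.
P(X > 36.3) = e^(−1.9516) ≈ 0.142.

0.142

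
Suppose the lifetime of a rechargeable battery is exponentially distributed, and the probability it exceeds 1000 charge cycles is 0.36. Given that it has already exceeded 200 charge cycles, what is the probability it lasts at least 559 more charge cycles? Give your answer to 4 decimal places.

0.5649

From e^(−λ·1000) = 0.36, λ = −ln(0.36)/1000 = 0.00102165.
Memoryless: P(X > 200+559 | X > 200) = P(X > 559) = e^(−0.00102165·559) ≈ 0.5649.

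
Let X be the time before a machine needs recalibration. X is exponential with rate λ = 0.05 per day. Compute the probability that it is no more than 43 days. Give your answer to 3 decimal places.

0.884

P(X ≤ 43) = 1 − e^(−λ·43) = 1 − e^(−2.15) ≈ 0.884.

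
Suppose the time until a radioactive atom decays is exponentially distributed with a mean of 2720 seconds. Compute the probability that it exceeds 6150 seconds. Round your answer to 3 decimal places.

The rate is λ = 1/2720 = 0.000367647 per second.
P(X > 6150) = e^(−λ·6150) = e^(−2.261) ≈ 0.104.

0.104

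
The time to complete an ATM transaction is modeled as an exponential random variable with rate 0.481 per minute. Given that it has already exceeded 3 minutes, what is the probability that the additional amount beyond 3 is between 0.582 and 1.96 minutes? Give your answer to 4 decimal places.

Memoryless: the residual past 3 is again Exp(λ).
P(0.582 < residual < 1.96) = e^(−λ·0.582) − e^(−λ·1.96) = 0.75583 − 0.38955 ≈ 0.3663.

0.3663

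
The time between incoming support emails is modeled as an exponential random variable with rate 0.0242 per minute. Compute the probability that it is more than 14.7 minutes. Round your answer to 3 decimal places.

0.701

P(X > 14.7) = e^(−λ·14.7) = e^(−0.35574) ≈ 0.701.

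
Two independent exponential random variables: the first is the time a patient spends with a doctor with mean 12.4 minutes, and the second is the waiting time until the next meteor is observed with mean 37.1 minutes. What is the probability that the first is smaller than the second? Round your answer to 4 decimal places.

λ_1 = 1/12.4 = 0.0806452, λ_2 = 1/37.1 = 0.0269542.
For independent exponentials, P(the first < the second) = λ_1/(λ_1+λ_2) = 0.0806452/0.107599 ≈ 0.7495.

0.7495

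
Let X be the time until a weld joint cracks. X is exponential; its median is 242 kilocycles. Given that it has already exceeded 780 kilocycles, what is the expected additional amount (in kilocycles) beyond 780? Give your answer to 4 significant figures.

349.1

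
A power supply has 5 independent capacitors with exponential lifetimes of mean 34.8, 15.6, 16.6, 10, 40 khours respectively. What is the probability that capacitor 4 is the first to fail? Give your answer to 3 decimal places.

0.360

Rates: λ_i = 1/mean_i → 0.0287356, 0.0641026, 0.060241, 0.1, 0.025; Σλ = 0.278079.
P(capacitor 4 first) = λ_4/Σλ = 0.1/0.278079 ≈ 0.360.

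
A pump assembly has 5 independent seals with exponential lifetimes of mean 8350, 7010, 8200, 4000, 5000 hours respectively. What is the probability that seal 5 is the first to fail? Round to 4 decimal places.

0.2397

Rates: λ_i = 1/mean_i → 0.00011976, 0.000142653, 0.000121951, 0.00025, 0.0002; Σλ = 0.000834365.
P(seal 5 first) = λ_5/Σλ = 0.0002/0.000834365 ≈ 0.2397.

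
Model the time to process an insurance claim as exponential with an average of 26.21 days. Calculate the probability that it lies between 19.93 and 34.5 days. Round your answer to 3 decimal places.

0.199

The rate is λ = 1/26.21 = 0.0381534 per day.
P(19.93 < X < 34.5) = e^(−λ·19.93) − e^(−λ·34.5) = 0.46748 − 0.26813 ≈ 0.199.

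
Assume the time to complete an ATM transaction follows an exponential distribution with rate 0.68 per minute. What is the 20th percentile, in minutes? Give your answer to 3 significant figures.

0.328

Set 1 − e^(−λt) = 0.2, so t = −ln(0.8)/λ = 0.22314/0.68 ≈ 0.328152 minutes.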